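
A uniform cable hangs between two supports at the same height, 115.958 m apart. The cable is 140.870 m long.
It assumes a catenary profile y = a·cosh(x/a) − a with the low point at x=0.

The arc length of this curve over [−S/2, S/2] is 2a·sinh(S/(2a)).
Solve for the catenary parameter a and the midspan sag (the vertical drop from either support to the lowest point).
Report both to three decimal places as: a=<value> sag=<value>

a=52.637 sag=35.293

seed: a₀ = √(S³/(24(L−S))) = √(115.958³/(24·24.912)) = 51.067095
iter 1: u=1.135349  f(a)=+1.656e+00  f'(a)=-1.107e+00  a ← 51.067095 − (+1.656e+00/-1.107e+00) = 52.562349
iter 2: u=1.103052  f(a)=+7.551e-02  f'(a)=-1.008e+00  a ← 52.562349 − (+7.551e-02/-1.008e+00) = 52.637223
iter 3: u=1.101483  f(a)=+1.736e-04  f'(a)=-1.004e+00  a ← 52.637223 − (+1.736e-04/-1.004e+00) = 52.637396
iter 4: u=1.101479  f(a)=+9.228e-10  f'(a)=-1.004e+00  a ← 52.637396 − (+9.228e-10/-1.004e+00) = 52.637396
iter 5: u=1.101479  f(a)=+2.842e-14  f'(a)=-1.004e+00  a ← 52.637396 − (+2.842e-14/-1.004e+00) = 52.637396
converged: |Δa| < 1e-12 after 5 iterations
sag = a·(cosh(S/(2a)) − 1) = 52.637396·(cosh(1.101479) − 1) = 35.293171
T_max/T_min = cosh(S/(2a)) = 1.670496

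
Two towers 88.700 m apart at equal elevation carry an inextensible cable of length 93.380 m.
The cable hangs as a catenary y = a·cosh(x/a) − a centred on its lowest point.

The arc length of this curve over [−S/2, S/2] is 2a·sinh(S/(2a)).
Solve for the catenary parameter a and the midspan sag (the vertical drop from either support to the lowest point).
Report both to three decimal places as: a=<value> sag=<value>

a=79.440 sag=12.705

seed: a₀ = √(S³/(24(L−S))) = √(88.700³/(24·4.680)) = 78.823712
iter 1: u=0.562648  f(a)=+7.464e-02  f'(a)=-1.225e-01  a ← 78.823712 − (+7.464e-02/-1.225e-01) = 79.432770
iter 2: u=0.558334  f(a)=+8.739e-04  f'(a)=-1.197e-01  a ← 79.432770 − (+8.739e-04/-1.197e-01) = 79.440072
iter 3: u=0.558282  f(a)=+1.230e-07  f'(a)=-1.197e-01  a ← 79.440072 − (+1.230e-07/-1.197e-01) = 79.440073
iter 4: u=0.558282  f(a)=+0.000e+00  f'(a)=-1.197e-01  a ← 79.440073 − (+0.000e+00/-1.197e-01) = 79.440073
converged: |Δa| < 1e-12 after 4 iterations
sag = a·(cosh(S/(2a)) − 1) = 79.440073·(cosh(0.558282) − 1) = 12.704820
T_max/T_min = cosh(S/(2a)) = 1.159930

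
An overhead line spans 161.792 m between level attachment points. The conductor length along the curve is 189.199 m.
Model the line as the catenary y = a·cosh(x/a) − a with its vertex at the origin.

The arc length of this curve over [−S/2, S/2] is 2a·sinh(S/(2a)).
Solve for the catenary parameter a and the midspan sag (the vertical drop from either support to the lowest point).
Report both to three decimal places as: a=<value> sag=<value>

seed: a₀ = √(S³/(24(L−S))) = √(161.792³/(24·27.407)) = 80.241529
iter 1: u=1.008156  f(a)=+1.427e+00  f'(a)=-7.551e-01  a ← 80.241529 − (+1.427e+00/-7.551e-01) = 82.131291
iter 2: u=0.984960  f(a)=+5.197e-02  f'(a)=-7.010e-01  a ← 82.131291 − (+5.197e-02/-7.010e-01) = 82.205421
iter 3: u=0.984071  f(a)=+7.469e-05  f'(a)=-6.990e-01  a ← 82.205421 − (+7.469e-05/-6.990e-01) = 82.205528
iter 4: u=0.984070  f(a)=+1.548e-10  f'(a)=-6.990e-01  a ← 82.205528 − (+1.548e-10/-6.990e-01) = 82.205528
iter 5: u=0.984070  f(a)=+0.000e+00  f'(a)=-6.990e-01  a ← 82.205528 − (+0.000e+00/-6.990e-01) = 82.205528
converged: |Δa| < 1e-12 after 5 iterations
sag = a·(cosh(S/(2a)) − 1) = 82.205528·(cosh(0.984070) − 1) = 43.121302
T_max/T_min = cosh(S/(2a)) = 1.524555

a=82.206 sag=43.121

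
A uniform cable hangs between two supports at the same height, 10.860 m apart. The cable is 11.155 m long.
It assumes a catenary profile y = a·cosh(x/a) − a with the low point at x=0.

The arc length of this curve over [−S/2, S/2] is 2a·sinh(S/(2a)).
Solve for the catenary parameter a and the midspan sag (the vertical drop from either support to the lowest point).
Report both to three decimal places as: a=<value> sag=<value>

seed: a₀ = √(S³/(24(L−S))) = √(10.860³/(24·0.295)) = 13.450180
iter 1: u=0.403712  f(a)=+2.413e-03  f'(a)=-4.458e-02  a ← 13.450180 − (+2.413e-03/-4.458e-02) = 13.504310
iter 2: u=0.402094  f(a)=+1.465e-05  f'(a)=-4.404e-02  a ← 13.504310 − (+1.465e-05/-4.404e-02) = 13.504643
iter 3: u=0.402084  f(a)=+5.468e-10  f'(a)=-4.404e-02  a ← 13.504643 − (+5.468e-10/-4.404e-02) = 13.504643
iter 4: u=0.402084  f(a)=+0.000e+00  f'(a)=-4.404e-02  a ← 13.504643 − (+0.000e+00/-4.404e-02) = 13.504643
converged: |Δa| < 1e-12 after 4 iterations
sag = a·(cosh(S/(2a)) − 1) = 13.504643·(cosh(0.402084) − 1) = 1.106445
T_max/T_min = cosh(S/(2a)) = 1.081931

a=13.505 sag=1.106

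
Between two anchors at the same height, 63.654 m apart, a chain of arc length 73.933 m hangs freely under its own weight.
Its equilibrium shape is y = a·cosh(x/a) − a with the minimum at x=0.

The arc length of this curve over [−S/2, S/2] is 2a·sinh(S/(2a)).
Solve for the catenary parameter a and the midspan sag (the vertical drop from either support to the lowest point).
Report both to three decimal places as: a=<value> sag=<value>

a=33.090 sag=16.523

seed: a₀ = √(S³/(24(L−S))) = √(63.654³/(24·10.279)) = 32.333856
iter 1: u=0.984324  f(a)=+5.096e-01  f'(a)=-6.996e-01  a ← 32.333856 − (+5.096e-01/-6.996e-01) = 33.062305
iter 2: u=0.962637  f(a)=+1.773e-02  f'(a)=-6.517e-01  a ← 33.062305 − (+1.773e-02/-6.517e-01) = 33.089513
iter 3: u=0.961846  f(a)=+2.318e-05  f'(a)=-6.500e-01  a ← 33.089513 − (+2.318e-05/-6.500e-01) = 33.089549
iter 4: u=0.961844  f(a)=+3.971e-11  f'(a)=-6.500e-01  a ← 33.089549 − (+3.971e-11/-6.500e-01) = 33.089549
iter 5: u=0.961844  f(a)=+0.000e+00  f'(a)=-6.500e-01  a ← 33.089549 − (+0.000e+00/-6.500e-01) = 33.089549
converged: |Δa| < 1e-12 after 5 iterations
sag = a·(cosh(S/(2a)) − 1) = 33.089549·(cosh(0.961844) − 1) = 16.523356
T_max/T_min = cosh(S/(2a)) = 1.499353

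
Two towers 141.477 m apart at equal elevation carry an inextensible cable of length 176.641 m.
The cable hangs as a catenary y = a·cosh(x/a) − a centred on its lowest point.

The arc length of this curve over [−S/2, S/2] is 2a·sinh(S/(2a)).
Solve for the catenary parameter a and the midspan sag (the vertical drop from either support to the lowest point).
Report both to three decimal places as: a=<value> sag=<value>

seed: a₀ = √(S³/(24(L−S))) = √(141.477³/(24·35.164)) = 57.926062
iter 1: u=1.221186  f(a)=+2.717e+00  f'(a)=-1.405e+00  a ← 57.926062 − (+2.717e+00/-1.405e+00) = 59.859807
iter 2: u=1.181736  f(a)=+1.420e-01  f'(a)=-1.262e+00  a ← 59.859807 − (+1.420e-01/-1.262e+00) = 59.972342
iter 3: u=1.179519  f(a)=+4.351e-04  f'(a)=-1.254e+00  a ← 59.972342 − (+4.351e-04/-1.254e+00) = 59.972689
iter 4: u=1.179512  f(a)=+4.112e-09  f'(a)=-1.254e+00  a ← 59.972689 − (+4.112e-09/-1.254e+00) = 59.972689
iter 5: u=1.179512  f(a)=+0.000e+00  f'(a)=-1.254e+00  a ← 59.972689 − (+0.000e+00/-1.254e+00) = 59.972689
converged: |Δa| < 1e-12 after 5 iterations
sag = a·(cosh(S/(2a)) − 1) = 59.972689·(cosh(1.179512) − 1) = 46.785140
T_max/T_min = cosh(S/(2a)) = 1.780107

a=59.973 sag=46.785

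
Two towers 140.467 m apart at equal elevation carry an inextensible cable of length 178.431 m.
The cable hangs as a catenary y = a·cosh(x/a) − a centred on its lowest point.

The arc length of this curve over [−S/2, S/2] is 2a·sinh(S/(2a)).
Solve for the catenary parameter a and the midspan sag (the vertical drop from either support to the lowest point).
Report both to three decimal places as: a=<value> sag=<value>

a=57.263 sag=48.749

seed: a₀ = √(S³/(24(L−S))) = √(140.467³/(24·37.964)) = 55.153091
iter 1: u=1.273428  f(a)=+3.200e+00  f'(a)=-1.613e+00  a ← 55.153091 − (+3.200e+00/-1.613e+00) = 57.136497
iter 2: u=1.229223  f(a)=+1.807e-01  f'(a)=-1.436e+00  a ← 57.136497 − (+1.807e-01/-1.436e+00) = 57.262360
iter 3: u=1.226521  f(a)=+6.527e-04  f'(a)=-1.425e+00  a ← 57.262360 − (+6.527e-04/-1.425e+00) = 57.262818
iter 4: u=1.226511  f(a)=+8.582e-09  f'(a)=-1.425e+00  a ← 57.262818 − (+8.582e-09/-1.425e+00) = 57.262818
iter 5: u=1.226511  f(a)=-2.842e-14  f'(a)=-1.425e+00  a ← 57.262818 − (-2.842e-14/-1.425e+00) = 57.262818
converged: |Δa| < 1e-12 after 5 iterations
sag = a·(cosh(S/(2a)) − 1) = 57.262818·(cosh(1.226511) − 1) = 48.748671
T_max/T_min = cosh(S/(2a)) = 1.851315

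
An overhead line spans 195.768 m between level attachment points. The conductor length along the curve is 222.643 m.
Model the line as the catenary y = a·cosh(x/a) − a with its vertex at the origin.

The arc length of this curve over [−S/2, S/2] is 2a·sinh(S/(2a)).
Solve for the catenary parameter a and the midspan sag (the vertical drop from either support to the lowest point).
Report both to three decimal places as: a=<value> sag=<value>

a=110.007 sag=46.499

seed: a₀ = √(S³/(24(L−S))) = √(195.768³/(24·26.875)) = 107.853116
iter 1: u=0.907568  f(a)=+1.129e+00  f'(a)=-5.406e-01  a ← 107.853116 − (+1.129e+00/-5.406e-01) = 109.940973
iter 2: u=0.890332  f(a)=+3.361e-02  f'(a)=-5.089e-01  a ← 109.940973 − (+3.361e-02/-5.089e-01) = 110.007022
iter 3: u=0.889798  f(a)=+3.183e-05  f'(a)=-5.079e-01  a ← 110.007022 − (+3.183e-05/-5.079e-01) = 110.007084
iter 4: u=0.889797  f(a)=+2.854e-11  f'(a)=-5.079e-01  a ← 110.007084 − (+2.854e-11/-5.079e-01) = 110.007084
converged: |Δa| < 1e-12 after 4 iterations
sag = a·(cosh(S/(2a)) − 1) = 110.007084·(cosh(0.889797) − 1) = 46.498618
T_max/T_min = cosh(S/(2a)) = 1.422687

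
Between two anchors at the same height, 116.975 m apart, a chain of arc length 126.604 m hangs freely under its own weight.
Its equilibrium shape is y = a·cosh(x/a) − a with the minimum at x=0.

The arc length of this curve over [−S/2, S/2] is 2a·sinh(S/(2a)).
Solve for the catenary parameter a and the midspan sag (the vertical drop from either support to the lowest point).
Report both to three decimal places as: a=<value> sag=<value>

a=84.232 sag=21.135

seed: a₀ = √(S³/(24(L−S))) = √(116.975³/(24·9.629)) = 83.223000
iter 1: u=0.702780  f(a)=+2.406e-01  f'(a)=-2.430e-01  a ← 83.223000 − (+2.406e-01/-2.430e-01) = 84.212998
iter 2: u=0.694519  f(a)=+4.361e-03  f'(a)=-2.343e-01  a ← 84.212998 − (+4.361e-03/-2.343e-01) = 84.231609
iter 3: u=0.694365  f(a)=+1.491e-06  f'(a)=-2.341e-01  a ← 84.231609 − (+1.491e-06/-2.341e-01) = 84.231616
iter 4: u=0.694365  f(a)=+1.705e-13  f'(a)=-2.341e-01  a ← 84.231616 − (+1.705e-13/-2.341e-01) = 84.231616
converged: |Δa| < 1e-12 after 4 iterations
sag = a·(cosh(S/(2a)) − 1) = 84.231616·(cosh(0.694365) − 1) = 21.134927
T_max/T_min = cosh(S/(2a)) = 1.250914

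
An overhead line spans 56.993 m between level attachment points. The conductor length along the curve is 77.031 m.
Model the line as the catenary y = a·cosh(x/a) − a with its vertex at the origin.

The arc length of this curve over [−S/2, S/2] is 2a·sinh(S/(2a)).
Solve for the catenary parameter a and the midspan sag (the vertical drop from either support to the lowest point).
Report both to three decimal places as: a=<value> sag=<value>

a=20.581 sag=23.088

seed: a₀ = √(S³/(24(L−S))) = √(56.993³/(24·20.038)) = 19.620021
iter 1: u=1.452419  f(a)=+2.223e+00  f'(a)=-2.507e+00  a ← 19.620021 − (+2.223e+00/-2.507e+00) = 20.506588
iter 2: u=1.389627  f(a)=+1.595e-01  f'(a)=-2.159e+00  a ← 20.506588 − (+1.595e-01/-2.159e+00) = 20.580482
iter 3: u=1.384637  f(a)=+9.624e-04  f'(a)=-2.133e+00  a ← 20.580482 − (+9.624e-04/-2.133e+00) = 20.580933
iter 4: u=1.384607  f(a)=+3.549e-08  f'(a)=-2.133e+00  a ← 20.580933 − (+3.549e-08/-2.133e+00) = 20.580933
iter 5: u=1.384607  f(a)=+0.000e+00  f'(a)=-2.133e+00  a ← 20.580933 − (+0.000e+00/-2.133e+00) = 20.580933
converged: |Δa| < 1e-12 after 5 iterations
sag = a·(cosh(S/(2a)) − 1) = 20.580933·(cosh(1.384607) − 1) = 23.088490
T_max/T_min = cosh(S/(2a)) = 2.121839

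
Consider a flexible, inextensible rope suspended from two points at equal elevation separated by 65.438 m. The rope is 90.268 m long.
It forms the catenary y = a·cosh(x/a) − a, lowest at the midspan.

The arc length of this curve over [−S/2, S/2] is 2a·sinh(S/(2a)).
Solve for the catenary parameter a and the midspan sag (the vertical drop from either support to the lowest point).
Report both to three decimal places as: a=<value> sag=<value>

a=22.825 sag=27.752

seed: a₀ = √(S³/(24(L−S))) = √(65.438³/(24·24.830)) = 21.684582
iter 1: u=1.508860  f(a)=+2.985e+00  f'(a)=-2.856e+00  a ← 21.684582 − (+2.985e+00/-2.856e+00) = 22.729725
iter 2: u=1.439481  f(a)=+2.293e-01  f'(a)=-2.432e+00  a ← 22.729725 − (+2.293e-01/-2.432e+00) = 22.824020
iter 3: u=1.433534  f(a)=+1.603e-03  f'(a)=-2.398e+00  a ← 22.824020 − (+1.603e-03/-2.398e+00) = 22.824688
iter 4: u=1.433492  f(a)=+7.958e-08  f'(a)=-2.398e+00  a ← 22.824688 − (+7.958e-08/-2.398e+00) = 22.824688
iter 5: u=1.433492  f(a)=-1.421e-14  f'(a)=-2.398e+00  a ← 22.824688 − (-1.421e-14/-2.398e+00) = 22.824688
converged: |Δa| < 1e-12 after 5 iterations
sag = a·(cosh(S/(2a)) − 1) = 22.824688·(cosh(1.433492) − 1) = 27.752425
T_max/T_min = cosh(S/(2a)) = 2.215895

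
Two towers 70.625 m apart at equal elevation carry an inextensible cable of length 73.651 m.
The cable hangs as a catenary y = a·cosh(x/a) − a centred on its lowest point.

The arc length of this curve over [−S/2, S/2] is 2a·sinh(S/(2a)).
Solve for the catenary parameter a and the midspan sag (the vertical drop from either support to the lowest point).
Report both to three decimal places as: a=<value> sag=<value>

seed: a₀ = √(S³/(24(L−S))) = √(70.625³/(24·3.026)) = 69.646229
iter 1: u=0.507027  f(a)=+3.913e-02  f'(a)=-8.915e-02  a ← 69.646229 − (+3.913e-02/-8.915e-02) = 70.085199
iter 2: u=0.503851  f(a)=+3.731e-04  f'(a)=-8.746e-02  a ← 70.085199 − (+3.731e-04/-8.746e-02) = 70.089465
iter 3: u=0.503820  f(a)=+3.463e-08  f'(a)=-8.744e-02  a ← 70.089465 − (+3.463e-08/-8.744e-02) = 70.089466
iter 4: u=0.503820  f(a)=+0.000e+00  f'(a)=-8.744e-02  a ← 70.089466 − (+0.000e+00/-8.744e-02) = 70.089466
converged: |Δa| < 1e-12 after 4 iterations
sag = a·(cosh(S/(2a)) − 1) = 70.089466·(cosh(0.503820) − 1) = 9.085345
T_max/T_min = cosh(S/(2a)) = 1.129625

a=70.089 sag=9.085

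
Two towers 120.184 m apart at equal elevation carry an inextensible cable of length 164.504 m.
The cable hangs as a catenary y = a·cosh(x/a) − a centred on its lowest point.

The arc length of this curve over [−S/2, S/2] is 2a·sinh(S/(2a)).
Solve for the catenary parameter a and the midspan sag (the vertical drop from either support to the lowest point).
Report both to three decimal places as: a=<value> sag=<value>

seed: a₀ = √(S³/(24(L−S))) = √(120.184³/(24·44.320)) = 40.398430
iter 1: u=1.487484  f(a)=+5.170e+00  f'(a)=-2.720e+00  a ← 40.398430 − (+5.170e+00/-2.720e+00) = 42.299277
iter 2: u=1.420639  f(a)=+3.873e-01  f'(a)=-2.326e+00  a ← 42.299277 − (+3.873e-01/-2.326e+00) = 42.465761
iter 3: u=1.415069  f(a)=+2.562e-03  f'(a)=-2.295e+00  a ← 42.465761 − (+2.562e-03/-2.295e+00) = 42.466877
iter 4: u=1.415032  f(a)=+1.138e-07  f'(a)=-2.295e+00  a ← 42.466877 − (+1.138e-07/-2.295e+00) = 42.466877
iter 5: u=1.415032  f(a)=+2.842e-14  f'(a)=-2.295e+00  a ← 42.466877 − (+2.842e-14/-2.295e+00) = 42.466877
converged: |Δa| < 1e-12 after 5 iterations
sag = a·(cosh(S/(2a)) − 1) = 42.466877·(cosh(1.415032) − 1) = 50.101082
T_max/T_min = cosh(S/(2a)) = 2.179768

a=42.467 sag=50.101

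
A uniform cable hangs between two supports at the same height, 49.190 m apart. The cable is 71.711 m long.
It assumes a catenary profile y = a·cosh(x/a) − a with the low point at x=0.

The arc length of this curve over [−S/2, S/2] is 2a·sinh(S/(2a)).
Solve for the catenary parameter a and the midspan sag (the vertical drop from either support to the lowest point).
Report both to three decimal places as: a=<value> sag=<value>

a=15.767 sag=23.402

seed: a₀ = √(S³/(24(L−S))) = √(49.190³/(24·22.521)) = 14.839381
iter 1: u=1.657414  f(a)=+3.304e+00  f'(a)=-3.955e+00  a ← 14.839381 − (+3.304e+00/-3.955e+00) = 15.674614
iter 2: u=1.569098  f(a)=+2.994e-01  f'(a)=-3.268e+00  a ← 15.674614 − (+2.994e-01/-3.268e+00) = 15.766240
iter 3: u=1.559979  f(a)=+3.001e-03  f'(a)=-3.203e+00  a ← 15.766240 − (+3.001e-03/-3.203e+00) = 15.767177
iter 4: u=1.559886  f(a)=+3.083e-07  f'(a)=-3.202e+00  a ← 15.767177 − (+3.083e-07/-3.202e+00) = 15.767177
iter 5: u=1.559886  f(a)=+0.000e+00  f'(a)=-3.202e+00  a ← 15.767177 − (+0.000e+00/-3.202e+00) = 15.767177
converged: |Δa| < 1e-12 after 5 iterations
sag = a·(cosh(S/(2a)) − 1) = 15.767177·(cosh(1.559886) − 1) = 23.401953
T_max/T_min = cosh(S/(2a)) = 2.484220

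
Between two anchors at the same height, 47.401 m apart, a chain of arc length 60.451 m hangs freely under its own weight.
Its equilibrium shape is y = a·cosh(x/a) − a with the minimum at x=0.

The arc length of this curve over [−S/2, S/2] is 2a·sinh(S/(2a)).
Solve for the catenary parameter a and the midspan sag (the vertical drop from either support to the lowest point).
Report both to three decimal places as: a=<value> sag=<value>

seed: a₀ = √(S³/(24(L−S))) = √(47.401³/(24·13.050)) = 18.440402
iter 1: u=1.285249  f(a)=+1.121e+00  f'(a)=-1.663e+00  a ← 18.440402 − (+1.121e+00/-1.663e+00) = 19.114458
iter 2: u=1.239925  f(a)=+6.441e-02  f'(a)=-1.477e+00  a ← 19.114458 − (+6.441e-02/-1.477e+00) = 19.158058
iter 3: u=1.237103  f(a)=+2.412e-04  f'(a)=-1.466e+00  a ← 19.158058 − (+2.412e-04/-1.466e+00) = 19.158222
iter 4: u=1.237093  f(a)=+3.411e-09  f'(a)=-1.466e+00  a ← 19.158222 − (+3.411e-09/-1.466e+00) = 19.158222
iter 5: u=1.237093  f(a)=-1.421e-14  f'(a)=-1.466e+00  a ← 19.158222 − (-1.421e-14/-1.466e+00) = 19.158222
converged: |Δa| < 1e-12 after 5 iterations
sag = a·(cosh(S/(2a)) − 1) = 19.158222·(cosh(1.237093) − 1) = 16.627506
T_max/T_min = cosh(S/(2a)) = 1.867904

a=19.158 sag=16.628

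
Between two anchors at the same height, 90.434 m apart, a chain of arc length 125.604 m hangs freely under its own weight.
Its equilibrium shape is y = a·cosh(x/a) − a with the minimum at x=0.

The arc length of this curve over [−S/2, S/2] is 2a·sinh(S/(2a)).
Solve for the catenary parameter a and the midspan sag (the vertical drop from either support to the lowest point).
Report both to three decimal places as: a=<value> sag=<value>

a=31.193 sag=38.929

seed: a₀ = √(S³/(24(L−S))) = √(90.434³/(24·35.170)) = 29.600961
iter 1: u=1.527552  f(a)=+4.339e+00  f'(a)=-2.979e+00  a ← 29.600961 − (+4.339e+00/-2.979e+00) = 31.057423
iter 2: u=1.455916  f(a)=+3.408e-01  f'(a)=-2.528e+00  a ← 31.057423 − (+3.408e-01/-2.528e+00) = 31.192236
iter 3: u=1.449624  f(a)=+2.498e-03  f'(a)=-2.491e+00  a ← 31.192236 − (+2.498e-03/-2.491e+00) = 31.193239
iter 4: u=1.449577  f(a)=+1.365e-07  f'(a)=-2.491e+00  a ← 31.193239 − (+1.365e-07/-2.491e+00) = 31.193239
iter 5: u=1.449577  f(a)=-1.421e-14  f'(a)=-2.491e+00  a ← 31.193239 − (-1.421e-14/-2.491e+00) = 31.193239
converged: |Δa| < 1e-12 after 5 iterations
sag = a·(cosh(S/(2a)) − 1) = 31.193239·(cosh(1.449577) − 1) = 38.928864
T_max/T_min = cosh(S/(2a)) = 2.247990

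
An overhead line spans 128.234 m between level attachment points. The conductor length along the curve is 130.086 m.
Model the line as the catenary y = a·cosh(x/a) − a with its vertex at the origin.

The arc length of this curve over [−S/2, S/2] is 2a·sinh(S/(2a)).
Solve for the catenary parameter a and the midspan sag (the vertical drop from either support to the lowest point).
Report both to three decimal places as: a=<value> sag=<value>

seed: a₀ = √(S³/(24(L−S))) = √(128.234³/(24·1.852)) = 217.810430
iter 1: u=0.294371  f(a)=+8.041e-03  f'(a)=-1.715e-02  a ← 217.810430 − (+8.041e-03/-1.715e-02) = 218.279184
iter 2: u=0.293738  f(a)=+2.603e-05  f'(a)=-1.704e-02  a ← 218.279184 − (+2.603e-05/-1.704e-02) = 218.280712
iter 3: u=0.293736  f(a)=+2.748e-10  f'(a)=-1.704e-02  a ← 218.280712 − (+2.748e-10/-1.704e-02) = 218.280712
iter 4: u=0.293736  f(a)=+0.000e+00  f'(a)=-1.704e-02  a ← 218.280712 − (+0.000e+00/-1.704e-02) = 218.280712
converged: |Δa| < 1e-12 after 4 iterations
sag = a·(cosh(S/(2a)) − 1) = 218.280712·(cosh(0.293736) − 1) = 9.484652
T_max/T_min = cosh(S/(2a)) = 1.043452

a=218.281 sag=9.485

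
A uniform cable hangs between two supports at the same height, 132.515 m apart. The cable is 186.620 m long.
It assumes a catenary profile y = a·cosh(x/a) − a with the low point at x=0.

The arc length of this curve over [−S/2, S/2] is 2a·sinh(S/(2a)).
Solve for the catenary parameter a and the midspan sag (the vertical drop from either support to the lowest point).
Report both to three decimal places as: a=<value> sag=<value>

seed: a₀ = √(S³/(24(L−S))) = √(132.515³/(24·54.105)) = 42.332434
iter 1: u=1.565171  f(a)=+7.027e+00  f'(a)=-3.240e+00  a ← 42.332434 − (+7.027e+00/-3.240e+00) = 44.501497
iter 2: u=1.488883  f(a)=+5.762e-01  f'(a)=-2.728e+00  a ← 44.501497 − (+5.762e-01/-2.728e+00) = 44.712695
iter 3: u=1.481850  f(a)=+4.639e-03  f'(a)=-2.685e+00  a ← 44.712695 − (+4.639e-03/-2.685e+00) = 44.714423
iter 4: u=1.481793  f(a)=+3.060e-07  f'(a)=-2.684e+00  a ← 44.714423 − (+3.060e-07/-2.684e+00) = 44.714423
iter 5: u=1.481793  f(a)=+2.842e-14  f'(a)=-2.684e+00  a ← 44.714423 − (+2.842e-14/-2.684e+00) = 44.714423
converged: |Δa| < 1e-12 after 5 iterations
sag = a·(cosh(S/(2a)) − 1) = 44.714423·(cosh(1.481793) − 1) = 58.756035
T_max/T_min = cosh(S/(2a)) = 2.314029

a=44.714 sag=58.756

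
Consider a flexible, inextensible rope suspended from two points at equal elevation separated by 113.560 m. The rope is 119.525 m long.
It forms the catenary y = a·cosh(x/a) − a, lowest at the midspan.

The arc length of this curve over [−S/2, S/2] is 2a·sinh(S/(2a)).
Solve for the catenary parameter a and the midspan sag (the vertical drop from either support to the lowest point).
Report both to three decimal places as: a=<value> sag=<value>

seed: a₀ = √(S³/(24(L−S))) = √(113.560³/(24·5.965)) = 101.140997
iter 1: u=0.561395  f(a)=+9.471e-02  f'(a)=-1.217e-01  a ← 101.140997 − (+9.471e-02/-1.217e-01) = 101.919102
iter 2: u=0.557109  f(a)=+1.104e-03  f'(a)=-1.189e-01  a ← 101.919102 − (+1.104e-03/-1.189e-01) = 101.928388
iter 3: u=0.557058  f(a)=+1.540e-07  f'(a)=-1.189e-01  a ← 101.928388 − (+1.540e-07/-1.189e-01) = 101.928389
iter 4: u=0.557058  f(a)=-1.421e-14  f'(a)=-1.189e-01  a ← 101.928389 − (-1.421e-14/-1.189e-01) = 101.928389
converged: |Δa| < 1e-12 after 4 iterations
sag = a·(cosh(S/(2a)) − 1) = 101.928389·(cosh(0.557058) − 1) = 16.228087
T_max/T_min = cosh(S/(2a)) = 1.159211

a=101.928 sag=16.228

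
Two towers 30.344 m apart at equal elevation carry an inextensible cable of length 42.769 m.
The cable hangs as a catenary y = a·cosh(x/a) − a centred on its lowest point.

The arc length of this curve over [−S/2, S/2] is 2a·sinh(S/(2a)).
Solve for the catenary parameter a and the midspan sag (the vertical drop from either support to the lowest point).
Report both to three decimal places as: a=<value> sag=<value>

seed: a₀ = √(S³/(24(L−S))) = √(30.344³/(24·12.425)) = 9.679556
iter 1: u=1.567427  f(a)=+1.619e+00  f'(a)=-3.256e+00  a ← 9.679556 − (+1.619e+00/-3.256e+00) = 10.176711
iter 2: u=1.490855  f(a)=+1.331e-01  f'(a)=-2.741e+00  a ← 10.176711 − (+1.331e-01/-2.741e+00) = 10.225263
iter 3: u=1.483776  f(a)=+1.077e-03  f'(a)=-2.697e+00  a ← 10.225263 − (+1.077e-03/-2.697e+00) = 10.225663
iter 4: u=1.483718  f(a)=+7.187e-08  f'(a)=-2.696e+00  a ← 10.225663 − (+7.187e-08/-2.696e+00) = 10.225663
iter 5: u=1.483718  f(a)=+7.105e-15  f'(a)=-2.696e+00  a ← 10.225663 − (+7.105e-15/-2.696e+00) = 10.225663
converged: |Δa| < 1e-12 after 5 iterations
sag = a·(cosh(S/(2a)) − 1) = 10.225663·(cosh(1.483718) − 1) = 13.477945
T_max/T_min = cosh(S/(2a)) = 2.318051

a=10.226 sag=13.478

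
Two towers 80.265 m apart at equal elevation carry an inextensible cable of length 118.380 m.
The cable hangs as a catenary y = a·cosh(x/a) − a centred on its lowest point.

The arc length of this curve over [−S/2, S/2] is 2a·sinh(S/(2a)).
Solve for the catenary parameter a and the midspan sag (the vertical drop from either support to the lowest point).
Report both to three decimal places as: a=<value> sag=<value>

a=25.313 sag=39.063

seed: a₀ = √(S³/(24(L−S))) = √(80.265³/(24·38.115)) = 23.775832
iter 1: u=1.687954  f(a)=+5.813e+00  f'(a)=-4.218e+00  a ← 23.775832 − (+5.813e+00/-4.218e+00) = 25.154099
iter 2: u=1.595466  f(a)=+5.438e-01  f'(a)=-3.462e+00  a ← 25.154099 − (+5.438e-01/-3.462e+00) = 25.311159
iter 3: u=1.585565  f(a)=+5.843e-03  f'(a)=-3.388e+00  a ← 25.311159 − (+5.843e-03/-3.388e+00) = 25.312884
iter 4: u=1.585457  f(a)=+6.908e-07  f'(a)=-3.388e+00  a ← 25.312884 − (+6.908e-07/-3.388e+00) = 25.312884
iter 5: u=1.585457  f(a)=+0.000e+00  f'(a)=-3.388e+00  a ← 25.312884 − (+0.000e+00/-3.388e+00) = 25.312884
converged: |Δa| < 1e-12 after 5 iterations
sag = a·(cosh(S/(2a)) − 1) = 25.312884·(cosh(1.585457) − 1) = 39.062563
T_max/T_min = cosh(S/(2a)) = 2.543189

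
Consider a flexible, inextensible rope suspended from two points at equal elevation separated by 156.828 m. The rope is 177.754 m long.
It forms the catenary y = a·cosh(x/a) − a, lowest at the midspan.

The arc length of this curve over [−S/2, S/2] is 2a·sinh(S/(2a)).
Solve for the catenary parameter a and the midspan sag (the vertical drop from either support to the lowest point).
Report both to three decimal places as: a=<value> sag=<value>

a=89.339 sag=36.679

seed: a₀ = √(S³/(24(L−S))) = √(156.828³/(24·20.926)) = 87.636833
iter 1: u=0.894761  f(a)=+8.538e-01  f'(a)=-5.169e-01  a ← 87.636833 − (+8.538e-01/-5.169e-01) = 89.288609
iter 2: u=0.878208  f(a)=+2.474e-02  f'(a)=-4.873e-01  a ← 89.288609 − (+2.474e-02/-4.873e-01) = 89.339367
iter 3: u=0.877709  f(a)=+2.214e-05  f'(a)=-4.865e-01  a ← 89.339367 − (+2.214e-05/-4.865e-01) = 89.339413
iter 4: u=0.877709  f(a)=+1.774e-11  f'(a)=-4.865e-01  a ← 89.339413 − (+1.774e-11/-4.865e-01) = 89.339413
converged: |Δa| < 1e-12 after 4 iterations
sag = a·(cosh(S/(2a)) − 1) = 89.339413·(cosh(0.877709) − 1) = 36.679045
T_max/T_min = cosh(S/(2a)) = 1.410558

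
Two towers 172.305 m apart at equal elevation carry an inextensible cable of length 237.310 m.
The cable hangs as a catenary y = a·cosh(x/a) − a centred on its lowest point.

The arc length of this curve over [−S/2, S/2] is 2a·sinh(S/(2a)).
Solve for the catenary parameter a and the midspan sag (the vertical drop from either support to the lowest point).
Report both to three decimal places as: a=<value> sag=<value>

seed: a₀ = √(S³/(24(L−S))) = √(172.305³/(24·65.005)) = 57.262172
iter 1: u=1.504527  f(a)=+7.767e+00  f'(a)=-2.828e+00  a ← 57.262172 − (+7.767e+00/-2.828e+00) = 60.008753
iter 2: u=1.435666  f(a)=+5.937e-01  f'(a)=-2.410e+00  a ← 60.008753 − (+5.937e-01/-2.410e+00) = 60.255076
iter 3: u=1.429797  f(a)=+4.105e-03  f'(a)=-2.377e+00  a ← 60.255076 − (+4.105e-03/-2.377e+00) = 60.256803
iter 4: u=1.429756  f(a)=+1.992e-07  f'(a)=-2.377e+00  a ← 60.256803 − (+1.992e-07/-2.377e+00) = 60.256803
iter 5: u=1.429756  f(a)=+2.842e-14  f'(a)=-2.377e+00  a ← 60.256803 − (+2.842e-14/-2.377e+00) = 60.256803
converged: |Δa| < 1e-12 after 5 iterations
sag = a·(cosh(S/(2a)) − 1) = 60.256803·(cosh(1.429756) − 1) = 72.821712
T_max/T_min = cosh(S/(2a)) = 2.208523

a=60.257 sag=72.822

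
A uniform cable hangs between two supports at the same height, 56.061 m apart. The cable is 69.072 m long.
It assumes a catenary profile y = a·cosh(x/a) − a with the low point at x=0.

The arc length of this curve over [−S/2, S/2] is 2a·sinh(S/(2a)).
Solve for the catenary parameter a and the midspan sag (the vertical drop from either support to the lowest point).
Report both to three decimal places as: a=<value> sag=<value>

seed: a₀ = √(S³/(24(L−S))) = √(56.061³/(24·13.011)) = 23.753647
iter 1: u=1.180050  f(a)=+9.365e-01  f'(a)=-1.256e+00  a ← 23.753647 − (+9.365e-01/-1.256e+00) = 24.499390
iter 2: u=1.144131  f(a)=+4.591e-02  f'(a)=-1.135e+00  a ← 24.499390 − (+4.591e-02/-1.135e+00) = 24.539827
iter 3: u=1.142245  f(a)=+1.229e-04  f'(a)=-1.129e+00  a ← 24.539827 − (+1.229e-04/-1.129e+00) = 24.539935
iter 4: u=1.142240  f(a)=+8.866e-10  f'(a)=-1.129e+00  a ← 24.539935 − (+8.866e-10/-1.129e+00) = 24.539935
iter 5: u=1.142240  f(a)=+0.000e+00  f'(a)=-1.129e+00  a ← 24.539935 − (+0.000e+00/-1.129e+00) = 24.539935
converged: |Δa| < 1e-12 after 5 iterations
sag = a·(cosh(S/(2a)) − 1) = 24.539935·(cosh(1.142240) − 1) = 17.826841
T_max/T_min = cosh(S/(2a)) = 1.726442

a=24.540 sag=17.827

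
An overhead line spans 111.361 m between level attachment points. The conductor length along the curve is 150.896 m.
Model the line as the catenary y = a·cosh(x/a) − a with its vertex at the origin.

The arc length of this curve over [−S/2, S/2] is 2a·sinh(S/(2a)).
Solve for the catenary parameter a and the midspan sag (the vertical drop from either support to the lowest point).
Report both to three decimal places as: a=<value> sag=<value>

a=40.036 sag=45.376

seed: a₀ = √(S³/(24(L−S))) = √(111.361³/(24·39.535)) = 38.150760
iter 1: u=1.459486  f(a)=+4.431e+00  f'(a)=-2.549e+00  a ← 38.150760 − (+4.431e+00/-2.549e+00) = 39.888967
iter 2: u=1.395887  f(a)=+3.208e-01  f'(a)=-2.192e+00  a ← 39.888967 − (+3.208e-01/-2.192e+00) = 40.035311
iter 3: u=1.390785  f(a)=+1.972e-03  f'(a)=-2.165e+00  a ← 40.035311 − (+1.972e-03/-2.165e+00) = 40.036222
iter 4: u=1.390753  f(a)=+7.552e-08  f'(a)=-2.165e+00  a ← 40.036222 − (+7.552e-08/-2.165e+00) = 40.036222
iter 5: u=1.390753  f(a)=+0.000e+00  f'(a)=-2.165e+00  a ← 40.036222 − (+0.000e+00/-2.165e+00) = 40.036222
converged: |Δa| < 1e-12 after 5 iterations
sag = a·(cosh(S/(2a)) − 1) = 40.036222·(cosh(1.390753) − 1) = 45.376305
T_max/T_min = cosh(S/(2a)) = 2.133381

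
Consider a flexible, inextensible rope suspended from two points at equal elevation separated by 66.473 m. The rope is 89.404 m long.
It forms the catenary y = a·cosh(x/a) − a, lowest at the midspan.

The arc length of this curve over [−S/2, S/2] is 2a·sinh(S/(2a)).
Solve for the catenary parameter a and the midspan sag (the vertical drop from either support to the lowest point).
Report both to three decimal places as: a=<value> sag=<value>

a=24.214 sag=26.625

seed: a₀ = √(S³/(24(L−S))) = √(66.473³/(24·22.931)) = 23.102065
iter 1: u=1.438681  f(a)=+2.494e+00  f'(a)=-2.428e+00  a ← 23.102065 − (+2.494e+00/-2.428e+00) = 24.129193
iter 2: u=1.377439  f(a)=+1.759e-01  f'(a)=-2.096e+00  a ← 24.129193 − (+1.759e-01/-2.096e+00) = 24.213128
iter 3: u=1.372664  f(a)=+1.023e-03  f'(a)=-2.072e+00  a ← 24.213128 − (+1.023e-03/-2.072e+00) = 24.213622
iter 4: u=1.372636  f(a)=+3.502e-08  f'(a)=-2.072e+00  a ← 24.213622 − (+3.502e-08/-2.072e+00) = 24.213622
iter 5: u=1.372636  f(a)=+1.421e-14  f'(a)=-2.072e+00  a ← 24.213622 − (+1.421e-14/-2.072e+00) = 24.213622
converged: |Δa| < 1e-12 after 5 iterations
sag = a·(cosh(S/(2a)) − 1) = 24.213622·(cosh(1.372636) − 1) = 26.625028
T_max/T_min = cosh(S/(2a)) = 2.099589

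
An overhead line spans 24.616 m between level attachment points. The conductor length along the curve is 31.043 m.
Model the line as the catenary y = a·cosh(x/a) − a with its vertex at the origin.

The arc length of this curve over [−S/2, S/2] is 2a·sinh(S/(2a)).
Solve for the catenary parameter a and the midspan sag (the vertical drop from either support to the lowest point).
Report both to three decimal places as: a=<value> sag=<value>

a=10.198 sag=8.374

seed: a₀ = √(S³/(24(L−S))) = √(24.616³/(24·6.427)) = 9.833689
iter 1: u=1.251616  f(a)=+5.226e-01  f'(a)=-1.524e+00  a ← 9.833689 − (+5.226e-01/-1.524e+00) = 10.176668
iter 2: u=1.209433  f(a)=+2.859e-02  f'(a)=-1.361e+00  a ← 10.176668 − (+2.859e-02/-1.361e+00) = 10.197670
iter 3: u=1.206942  f(a)=+9.648e-05  f'(a)=-1.352e+00  a ← 10.197670 − (+9.648e-05/-1.352e+00) = 10.197741
iter 4: u=1.206934  f(a)=+1.107e-09  f'(a)=-1.352e+00  a ← 10.197741 − (+1.107e-09/-1.352e+00) = 10.197741
iter 5: u=1.206934  f(a)=-7.105e-15  f'(a)=-1.352e+00  a ← 10.197741 − (-7.105e-15/-1.352e+00) = 10.197741
converged: |Δa| < 1e-12 after 5 iterations
sag = a·(cosh(S/(2a)) − 1) = 10.197741·(cosh(1.206934) − 1) = 8.374036
T_max/T_min = cosh(S/(2a)) = 1.821166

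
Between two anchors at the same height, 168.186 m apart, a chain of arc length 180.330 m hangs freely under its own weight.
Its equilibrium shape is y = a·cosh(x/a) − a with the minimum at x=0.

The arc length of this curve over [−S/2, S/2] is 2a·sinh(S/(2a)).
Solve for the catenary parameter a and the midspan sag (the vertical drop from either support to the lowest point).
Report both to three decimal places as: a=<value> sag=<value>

seed: a₀ = √(S³/(24(L−S))) = √(168.186³/(24·12.144)) = 127.760988
iter 1: u=0.658206  f(a)=+2.658e-01  f'(a)=-1.985e-01  a ← 127.760988 − (+2.658e-01/-1.985e-01) = 129.100187
iter 2: u=0.651378  f(a)=+4.237e-03  f'(a)=-1.922e-01  a ← 129.100187 − (+4.237e-03/-1.922e-01) = 129.122232
iter 3: u=0.651267  f(a)=+1.115e-06  f'(a)=-1.921e-01  a ← 129.122232 − (+1.115e-06/-1.921e-01) = 129.122238
iter 4: u=0.651267  f(a)=+5.684e-14  f'(a)=-1.921e-01  a ← 129.122238 − (+5.684e-14/-1.921e-01) = 129.122238
converged: |Δa| < 1e-12 after 4 iterations
sag = a·(cosh(S/(2a)) − 1) = 129.122238·(cosh(0.651267) − 1) = 28.365157
T_max/T_min = cosh(S/(2a)) = 1.219677

a=129.122 sag=28.365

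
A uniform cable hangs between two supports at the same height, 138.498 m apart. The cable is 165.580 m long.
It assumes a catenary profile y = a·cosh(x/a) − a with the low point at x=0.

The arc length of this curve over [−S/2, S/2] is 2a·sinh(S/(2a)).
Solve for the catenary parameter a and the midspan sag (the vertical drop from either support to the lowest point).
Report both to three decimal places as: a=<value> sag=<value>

a=65.729 sag=39.981

seed: a₀ = √(S³/(24(L−S))) = √(138.498³/(24·27.082)) = 63.932143
iter 1: u=1.083164  f(a)=+1.634e+00  f'(a)=-9.509e-01  a ← 63.932143 − (+1.634e+00/-9.509e-01) = 65.650367
iter 2: u=1.054815  f(a)=+6.818e-02  f'(a)=-8.730e-01  a ← 65.650367 − (+6.818e-02/-8.730e-01) = 65.728467
iter 3: u=1.053562  f(a)=+1.302e-04  f'(a)=-8.697e-01  a ← 65.728467 − (+1.302e-04/-8.697e-01) = 65.728617
iter 4: u=1.053559  f(a)=+4.767e-10  f'(a)=-8.697e-01  a ← 65.728617 − (+4.767e-10/-8.697e-01) = 65.728617
iter 5: u=1.053559  f(a)=+0.000e+00  f'(a)=-8.697e-01  a ← 65.728617 − (+0.000e+00/-8.697e-01) = 65.728617
converged: |Δa| < 1e-12 after 5 iterations
sag = a·(cosh(S/(2a)) − 1) = 65.728617·(cosh(1.053559) − 1) = 39.980584
T_max/T_min = cosh(S/(2a)) = 1.608268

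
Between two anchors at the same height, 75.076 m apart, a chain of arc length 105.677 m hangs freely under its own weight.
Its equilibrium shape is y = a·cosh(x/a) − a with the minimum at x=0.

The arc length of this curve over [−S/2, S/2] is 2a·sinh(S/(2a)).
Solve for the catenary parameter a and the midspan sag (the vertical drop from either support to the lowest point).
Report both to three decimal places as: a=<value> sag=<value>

a=25.352 sag=33.254

seed: a₀ = √(S³/(24(L−S))) = √(75.076³/(24·30.601)) = 24.003704
iter 1: u=1.563842  f(a)=+3.967e+00  f'(a)=-3.230e+00  a ← 24.003704 − (+3.967e+00/-3.230e+00) = 25.231892
iter 2: u=1.487720  f(a)=+3.248e-01  f'(a)=-2.721e+00  a ← 25.231892 − (+3.248e-01/-2.721e+00) = 25.351268
iter 3: u=1.480715  f(a)=+2.607e-03  f'(a)=-2.678e+00  a ← 25.351268 − (+2.607e-03/-2.678e+00) = 25.352242
iter 4: u=1.480658  f(a)=+1.708e-07  f'(a)=-2.677e+00  a ← 25.352242 − (+1.708e-07/-2.677e+00) = 25.352242
iter 5: u=1.480658  f(a)=+1.421e-14  f'(a)=-2.677e+00  a ← 25.352242 − (+1.421e-14/-2.677e+00) = 25.352242
converged: |Δa| < 1e-12 after 5 iterations
sag = a·(cosh(S/(2a)) − 1) = 25.352242·(cosh(1.480658) − 1) = 33.253588
T_max/T_min = cosh(S/(2a)) = 2.311663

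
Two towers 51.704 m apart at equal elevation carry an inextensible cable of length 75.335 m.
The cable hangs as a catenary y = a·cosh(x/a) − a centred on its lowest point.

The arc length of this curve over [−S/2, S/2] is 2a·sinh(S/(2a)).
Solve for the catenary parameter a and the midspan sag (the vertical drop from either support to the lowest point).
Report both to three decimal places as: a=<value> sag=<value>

seed: a₀ = √(S³/(24(L−S))) = √(51.704³/(24·23.631)) = 15.611317
iter 1: u=1.655978  f(a)=+3.460e+00  f'(a)=-3.943e+00  a ← 15.611317 − (+3.460e+00/-3.943e+00) = 16.488764
iter 2: u=1.567856  f(a)=+3.131e-01  f'(a)=-3.259e+00  a ← 16.488764 − (+3.131e-01/-3.259e+00) = 16.584847
iter 3: u=1.558772  f(a)=+3.129e-03  f'(a)=-3.194e+00  a ← 16.584847 − (+3.129e-03/-3.194e+00) = 16.585827
iter 4: u=1.558680  f(a)=+3.192e-07  f'(a)=-3.194e+00  a ← 16.585827 − (+3.192e-07/-3.194e+00) = 16.585827
iter 5: u=1.558680  f(a)=+0.000e+00  f'(a)=-3.194e+00  a ← 16.585827 − (+0.000e+00/-3.194e+00) = 16.585827
converged: |Δa| < 1e-12 after 5 iterations
sag = a·(cosh(S/(2a)) − 1) = 16.585827·(cosh(1.558680) − 1) = 24.571556
T_max/T_min = cosh(S/(2a)) = 2.481479

a=16.586 sag=24.572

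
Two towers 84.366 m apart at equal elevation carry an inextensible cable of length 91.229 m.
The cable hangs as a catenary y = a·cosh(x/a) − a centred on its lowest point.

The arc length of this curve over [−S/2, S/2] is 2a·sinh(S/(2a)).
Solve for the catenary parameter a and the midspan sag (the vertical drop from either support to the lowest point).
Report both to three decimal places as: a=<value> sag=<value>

a=61.103 sag=15.148

seed: a₀ = √(S³/(24(L−S))) = √(84.366³/(24·6.863)) = 60.379369
iter 1: u=0.698633  f(a)=+1.694e-01  f'(a)=-2.386e-01  a ← 60.379369 − (+1.694e-01/-2.386e-01) = 61.089480
iter 2: u=0.690512  f(a)=+3.036e-03  f'(a)=-2.301e-01  a ← 61.089480 − (+3.036e-03/-2.301e-01) = 61.102671
iter 3: u=0.690363  f(a)=+1.014e-06  f'(a)=-2.300e-01  a ← 61.102671 − (+1.014e-06/-2.300e-01) = 61.102675
iter 4: u=0.690363  f(a)=+9.948e-14  f'(a)=-2.300e-01  a ← 61.102675 − (+9.948e-14/-2.300e-01) = 61.102675
converged: |Δa| < 1e-12 after 4 iterations
sag = a·(cosh(S/(2a)) − 1) = 61.102675·(cosh(0.690363) − 1) = 15.148354
T_max/T_min = cosh(S/(2a)) = 1.247916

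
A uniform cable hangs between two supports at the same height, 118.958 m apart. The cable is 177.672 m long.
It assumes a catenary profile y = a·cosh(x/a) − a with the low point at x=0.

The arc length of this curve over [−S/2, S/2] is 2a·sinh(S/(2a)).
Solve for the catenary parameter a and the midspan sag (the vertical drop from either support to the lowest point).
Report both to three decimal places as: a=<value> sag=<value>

seed: a₀ = √(S³/(24(L−S))) = √(118.958³/(24·58.714)) = 34.563206
iter 1: u=1.720876  f(a)=+9.333e+00  f'(a)=-4.516e+00  a ← 34.563206 − (+9.333e+00/-4.516e+00) = 36.629766
iter 2: u=1.623789  f(a)=+9.025e-01  f'(a)=-3.681e+00  a ← 36.629766 − (+9.025e-01/-3.681e+00) = 36.874934
iter 3: u=1.612993  f(a)=+1.044e-02  f'(a)=-3.597e+00  a ← 36.874934 − (+1.044e-02/-3.597e+00) = 36.877836
iter 4: u=1.612866  f(a)=+1.431e-06  f'(a)=-3.596e+00  a ← 36.877836 − (+1.431e-06/-3.596e+00) = 36.877836
iter 5: u=1.612866  f(a)=+2.842e-14  f'(a)=-3.596e+00  a ← 36.877836 − (+2.842e-14/-3.596e+00) = 36.877836
converged: |Δa| < 1e-12 after 5 iterations
sag = a·(cosh(S/(2a)) − 1) = 36.877836·(cosh(1.612866) − 1) = 59.308492
T_max/T_min = cosh(S/(2a)) = 2.608242

a=36.878 sag=59.308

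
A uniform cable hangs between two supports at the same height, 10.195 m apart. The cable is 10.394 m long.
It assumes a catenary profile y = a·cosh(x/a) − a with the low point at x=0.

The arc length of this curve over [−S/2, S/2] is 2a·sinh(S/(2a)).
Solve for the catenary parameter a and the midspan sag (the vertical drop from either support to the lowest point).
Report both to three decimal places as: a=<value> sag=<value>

a=14.939 sag=0.878

seed: a₀ = √(S³/(24(L−S))) = √(10.195³/(24·0.199)) = 14.895281
iter 1: u=0.342222  f(a)=+1.169e-03  f'(a)=-2.703e-02  a ← 14.895281 − (+1.169e-03/-2.703e-02) = 14.938506
iter 2: u=0.341232  f(a)=+5.106e-06  f'(a)=-2.680e-02  a ← 14.938506 − (+5.106e-06/-2.680e-02) = 14.938696
iter 3: u=0.341228  f(a)=+9.845e-11  f'(a)=-2.680e-02  a ← 14.938696 − (+9.845e-11/-2.680e-02) = 14.938696
iter 4: u=0.341228  f(a)=-1.776e-15  f'(a)=-2.680e-02  a ← 14.938696 − (-1.776e-15/-2.680e-02) = 14.938696
converged: |Δa| < 1e-12 after 4 iterations
sag = a·(cosh(S/(2a)) − 1) = 14.938696·(cosh(0.341228) − 1) = 0.878176
T_max/T_min = cosh(S/(2a)) = 1.058785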